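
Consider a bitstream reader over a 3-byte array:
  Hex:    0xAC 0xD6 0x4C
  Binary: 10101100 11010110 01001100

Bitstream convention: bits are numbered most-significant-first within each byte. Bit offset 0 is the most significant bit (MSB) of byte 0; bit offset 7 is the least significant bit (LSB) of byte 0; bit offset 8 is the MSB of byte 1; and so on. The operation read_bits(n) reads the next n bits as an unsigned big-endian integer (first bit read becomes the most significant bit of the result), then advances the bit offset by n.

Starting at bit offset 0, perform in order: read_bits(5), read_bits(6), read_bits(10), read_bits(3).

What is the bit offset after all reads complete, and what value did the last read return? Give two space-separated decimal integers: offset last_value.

Answer: 24 4

Derivation:
Read 1: bits[0:5] width=5 -> value=21 (bin 10101); offset now 5 = byte 0 bit 5; 19 bits remain
Read 2: bits[5:11] width=6 -> value=38 (bin 100110); offset now 11 = byte 1 bit 3; 13 bits remain
Read 3: bits[11:21] width=10 -> value=713 (bin 1011001001); offset now 21 = byte 2 bit 5; 3 bits remain
Read 4: bits[21:24] width=3 -> value=4 (bin 100); offset now 24 = byte 3 bit 0; 0 bits remain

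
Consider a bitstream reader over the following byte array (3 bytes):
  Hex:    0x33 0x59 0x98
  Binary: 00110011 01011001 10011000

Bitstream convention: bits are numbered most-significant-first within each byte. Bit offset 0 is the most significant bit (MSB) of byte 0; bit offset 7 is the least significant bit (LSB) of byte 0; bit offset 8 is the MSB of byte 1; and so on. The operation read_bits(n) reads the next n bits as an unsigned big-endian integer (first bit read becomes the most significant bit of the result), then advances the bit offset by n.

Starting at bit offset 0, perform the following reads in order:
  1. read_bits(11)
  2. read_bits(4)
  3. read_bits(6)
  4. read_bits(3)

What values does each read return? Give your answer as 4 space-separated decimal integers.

Answer: 410 12 51 0

Derivation:
Read 1: bits[0:11] width=11 -> value=410 (bin 00110011010); offset now 11 = byte 1 bit 3; 13 bits remain
Read 2: bits[11:15] width=4 -> value=12 (bin 1100); offset now 15 = byte 1 bit 7; 9 bits remain
Read 3: bits[15:21] width=6 -> value=51 (bin 110011); offset now 21 = byte 2 bit 5; 3 bits remain
Read 4: bits[21:24] width=3 -> value=0 (bin 000); offset now 24 = byte 3 bit 0; 0 bits remain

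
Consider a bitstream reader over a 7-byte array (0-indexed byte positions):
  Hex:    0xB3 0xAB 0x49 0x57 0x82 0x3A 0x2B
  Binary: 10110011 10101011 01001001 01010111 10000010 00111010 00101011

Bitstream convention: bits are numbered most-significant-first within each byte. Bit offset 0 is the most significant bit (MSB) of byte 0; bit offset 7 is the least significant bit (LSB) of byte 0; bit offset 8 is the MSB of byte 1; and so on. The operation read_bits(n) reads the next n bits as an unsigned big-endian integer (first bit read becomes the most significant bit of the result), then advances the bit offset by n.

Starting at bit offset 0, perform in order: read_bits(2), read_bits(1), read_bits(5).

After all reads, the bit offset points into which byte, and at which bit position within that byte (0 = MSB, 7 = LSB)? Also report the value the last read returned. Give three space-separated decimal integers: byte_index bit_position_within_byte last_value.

Read 1: bits[0:2] width=2 -> value=2 (bin 10); offset now 2 = byte 0 bit 2; 54 bits remain
Read 2: bits[2:3] width=1 -> value=1 (bin 1); offset now 3 = byte 0 bit 3; 53 bits remain
Read 3: bits[3:8] width=5 -> value=19 (bin 10011); offset now 8 = byte 1 bit 0; 48 bits remain

Answer: 1 0 19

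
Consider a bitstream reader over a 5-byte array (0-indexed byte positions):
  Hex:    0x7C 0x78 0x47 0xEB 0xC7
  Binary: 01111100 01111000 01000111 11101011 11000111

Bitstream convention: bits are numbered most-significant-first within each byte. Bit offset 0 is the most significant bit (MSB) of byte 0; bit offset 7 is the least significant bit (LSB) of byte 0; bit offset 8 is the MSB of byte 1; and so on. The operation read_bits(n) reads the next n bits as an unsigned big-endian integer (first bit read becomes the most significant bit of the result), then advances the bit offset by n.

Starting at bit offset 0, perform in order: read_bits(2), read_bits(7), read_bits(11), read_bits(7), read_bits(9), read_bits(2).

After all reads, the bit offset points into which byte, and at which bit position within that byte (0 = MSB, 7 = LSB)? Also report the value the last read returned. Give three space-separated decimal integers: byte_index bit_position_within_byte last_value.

Read 1: bits[0:2] width=2 -> value=1 (bin 01); offset now 2 = byte 0 bit 2; 38 bits remain
Read 2: bits[2:9] width=7 -> value=120 (bin 1111000); offset now 9 = byte 1 bit 1; 31 bits remain
Read 3: bits[9:20] width=11 -> value=1924 (bin 11110000100); offset now 20 = byte 2 bit 4; 20 bits remain
Read 4: bits[20:27] width=7 -> value=63 (bin 0111111); offset now 27 = byte 3 bit 3; 13 bits remain
Read 5: bits[27:36] width=9 -> value=188 (bin 010111100); offset now 36 = byte 4 bit 4; 4 bits remain
Read 6: bits[36:38] width=2 -> value=1 (bin 01); offset now 38 = byte 4 bit 6; 2 bits remain

Answer: 4 6 1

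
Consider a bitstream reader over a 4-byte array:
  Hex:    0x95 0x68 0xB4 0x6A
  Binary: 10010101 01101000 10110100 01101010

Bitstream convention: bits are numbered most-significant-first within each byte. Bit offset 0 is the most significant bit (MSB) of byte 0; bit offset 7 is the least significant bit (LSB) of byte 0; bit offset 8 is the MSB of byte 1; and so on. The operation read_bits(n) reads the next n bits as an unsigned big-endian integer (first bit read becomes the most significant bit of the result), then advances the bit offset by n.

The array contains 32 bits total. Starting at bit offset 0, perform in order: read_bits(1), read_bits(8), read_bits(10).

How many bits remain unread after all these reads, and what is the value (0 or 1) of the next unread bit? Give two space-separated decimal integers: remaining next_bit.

Answer: 13 1

Derivation:
Read 1: bits[0:1] width=1 -> value=1 (bin 1); offset now 1 = byte 0 bit 1; 31 bits remain
Read 2: bits[1:9] width=8 -> value=42 (bin 00101010); offset now 9 = byte 1 bit 1; 23 bits remain
Read 3: bits[9:19] width=10 -> value=837 (bin 1101000101); offset now 19 = byte 2 bit 3; 13 bits remain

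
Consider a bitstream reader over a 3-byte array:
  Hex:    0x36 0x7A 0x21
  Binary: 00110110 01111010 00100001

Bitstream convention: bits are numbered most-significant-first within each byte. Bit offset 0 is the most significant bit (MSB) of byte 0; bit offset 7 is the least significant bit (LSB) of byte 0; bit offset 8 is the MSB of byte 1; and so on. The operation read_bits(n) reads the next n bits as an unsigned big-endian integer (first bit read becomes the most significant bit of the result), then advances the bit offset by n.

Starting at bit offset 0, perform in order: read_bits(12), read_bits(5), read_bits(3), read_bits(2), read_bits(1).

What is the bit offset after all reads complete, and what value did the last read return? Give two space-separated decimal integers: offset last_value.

Answer: 23 0

Derivation:
Read 1: bits[0:12] width=12 -> value=871 (bin 001101100111); offset now 12 = byte 1 bit 4; 12 bits remain
Read 2: bits[12:17] width=5 -> value=20 (bin 10100); offset now 17 = byte 2 bit 1; 7 bits remain
Read 3: bits[17:20] width=3 -> value=2 (bin 010); offset now 20 = byte 2 bit 4; 4 bits remain
Read 4: bits[20:22] width=2 -> value=0 (bin 00); offset now 22 = byte 2 bit 6; 2 bits remain
Read 5: bits[22:23] width=1 -> value=0 (bin 0); offset now 23 = byte 2 bit 7; 1 bits remain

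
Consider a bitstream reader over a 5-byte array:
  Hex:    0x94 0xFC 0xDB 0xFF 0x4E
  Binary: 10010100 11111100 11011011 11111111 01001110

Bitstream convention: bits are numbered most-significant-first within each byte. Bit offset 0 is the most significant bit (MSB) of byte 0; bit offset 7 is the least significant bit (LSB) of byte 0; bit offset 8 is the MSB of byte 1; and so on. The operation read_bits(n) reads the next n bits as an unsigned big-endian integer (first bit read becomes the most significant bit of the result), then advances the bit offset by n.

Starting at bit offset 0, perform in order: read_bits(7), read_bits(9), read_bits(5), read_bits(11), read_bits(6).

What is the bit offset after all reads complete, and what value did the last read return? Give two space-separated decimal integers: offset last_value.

Answer: 38 19

Derivation:
Read 1: bits[0:7] width=7 -> value=74 (bin 1001010); offset now 7 = byte 0 bit 7; 33 bits remain
Read 2: bits[7:16] width=9 -> value=252 (bin 011111100); offset now 16 = byte 2 bit 0; 24 bits remain
Read 3: bits[16:21] width=5 -> value=27 (bin 11011); offset now 21 = byte 2 bit 5; 19 bits remain
Read 4: bits[21:32] width=11 -> value=1023 (bin 01111111111); offset now 32 = byte 4 bit 0; 8 bits remain
Read 5: bits[32:38] width=6 -> value=19 (bin 010011); offset now 38 = byte 4 bit 6; 2 bits remain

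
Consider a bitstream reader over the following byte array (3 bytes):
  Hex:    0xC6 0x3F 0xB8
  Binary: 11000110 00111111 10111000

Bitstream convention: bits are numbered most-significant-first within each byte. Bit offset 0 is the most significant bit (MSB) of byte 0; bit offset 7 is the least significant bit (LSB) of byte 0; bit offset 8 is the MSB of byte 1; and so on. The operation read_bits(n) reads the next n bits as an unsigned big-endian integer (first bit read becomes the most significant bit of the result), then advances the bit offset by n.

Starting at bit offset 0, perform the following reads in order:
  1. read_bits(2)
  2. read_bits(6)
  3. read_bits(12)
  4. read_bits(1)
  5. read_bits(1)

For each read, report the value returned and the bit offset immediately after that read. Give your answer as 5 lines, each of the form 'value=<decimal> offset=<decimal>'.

Read 1: bits[0:2] width=2 -> value=3 (bin 11); offset now 2 = byte 0 bit 2; 22 bits remain
Read 2: bits[2:8] width=6 -> value=6 (bin 000110); offset now 8 = byte 1 bit 0; 16 bits remain
Read 3: bits[8:20] width=12 -> value=1019 (bin 001111111011); offset now 20 = byte 2 bit 4; 4 bits remain
Read 4: bits[20:21] width=1 -> value=1 (bin 1); offset now 21 = byte 2 bit 5; 3 bits remain
Read 5: bits[21:22] width=1 -> value=0 (bin 0); offset now 22 = byte 2 bit 6; 2 bits remain

Answer: value=3 offset=2
value=6 offset=8
value=1019 offset=20
value=1 offset=21
value=0 offset=22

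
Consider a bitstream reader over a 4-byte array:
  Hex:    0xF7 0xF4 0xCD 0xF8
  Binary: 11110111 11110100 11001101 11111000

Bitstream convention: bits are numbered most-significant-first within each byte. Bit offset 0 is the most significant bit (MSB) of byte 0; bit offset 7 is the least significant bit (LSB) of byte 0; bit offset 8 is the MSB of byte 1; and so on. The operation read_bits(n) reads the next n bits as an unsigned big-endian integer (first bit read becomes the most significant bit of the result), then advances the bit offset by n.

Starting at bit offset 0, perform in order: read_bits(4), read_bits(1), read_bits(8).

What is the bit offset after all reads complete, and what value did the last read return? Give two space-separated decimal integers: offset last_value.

Read 1: bits[0:4] width=4 -> value=15 (bin 1111); offset now 4 = byte 0 bit 4; 28 bits remain
Read 2: bits[4:5] width=1 -> value=0 (bin 0); offset now 5 = byte 0 bit 5; 27 bits remain
Read 3: bits[5:13] width=8 -> value=254 (bin 11111110); offset now 13 = byte 1 bit 5; 19 bits remain

Answer: 13 254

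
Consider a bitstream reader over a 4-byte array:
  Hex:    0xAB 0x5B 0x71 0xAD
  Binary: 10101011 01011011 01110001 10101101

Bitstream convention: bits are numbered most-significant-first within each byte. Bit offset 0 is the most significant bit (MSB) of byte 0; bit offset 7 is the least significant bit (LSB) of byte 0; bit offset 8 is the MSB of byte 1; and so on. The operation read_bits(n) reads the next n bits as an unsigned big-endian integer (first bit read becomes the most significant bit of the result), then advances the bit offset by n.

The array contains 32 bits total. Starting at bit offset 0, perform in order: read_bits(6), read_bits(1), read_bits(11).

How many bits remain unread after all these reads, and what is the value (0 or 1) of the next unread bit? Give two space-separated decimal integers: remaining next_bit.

Answer: 14 1

Derivation:
Read 1: bits[0:6] width=6 -> value=42 (bin 101010); offset now 6 = byte 0 bit 6; 26 bits remain
Read 2: bits[6:7] width=1 -> value=1 (bin 1); offset now 7 = byte 0 bit 7; 25 bits remain
Read 3: bits[7:18] width=11 -> value=1389 (bin 10101101101); offset now 18 = byte 2 bit 2; 14 bits remain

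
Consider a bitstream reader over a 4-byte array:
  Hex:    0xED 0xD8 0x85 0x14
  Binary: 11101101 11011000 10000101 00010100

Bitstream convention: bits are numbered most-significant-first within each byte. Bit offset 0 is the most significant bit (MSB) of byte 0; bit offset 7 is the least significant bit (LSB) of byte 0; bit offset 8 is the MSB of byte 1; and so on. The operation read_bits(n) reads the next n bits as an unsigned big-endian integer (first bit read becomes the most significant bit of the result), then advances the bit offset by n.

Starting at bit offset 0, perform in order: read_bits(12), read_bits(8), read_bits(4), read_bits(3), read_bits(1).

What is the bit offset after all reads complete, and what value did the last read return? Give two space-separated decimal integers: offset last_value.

Answer: 28 1

Derivation:
Read 1: bits[0:12] width=12 -> value=3805 (bin 111011011101); offset now 12 = byte 1 bit 4; 20 bits remain
Read 2: bits[12:20] width=8 -> value=136 (bin 10001000); offset now 20 = byte 2 bit 4; 12 bits remain
Read 3: bits[20:24] width=4 -> value=5 (bin 0101); offset now 24 = byte 3 bit 0; 8 bits remain
Read 4: bits[24:27] width=3 -> value=0 (bin 000); offset now 27 = byte 3 bit 3; 5 bits remain
Read 5: bits[27:28] width=1 -> value=1 (bin 1); offset now 28 = byte 3 bit 4; 4 bits remain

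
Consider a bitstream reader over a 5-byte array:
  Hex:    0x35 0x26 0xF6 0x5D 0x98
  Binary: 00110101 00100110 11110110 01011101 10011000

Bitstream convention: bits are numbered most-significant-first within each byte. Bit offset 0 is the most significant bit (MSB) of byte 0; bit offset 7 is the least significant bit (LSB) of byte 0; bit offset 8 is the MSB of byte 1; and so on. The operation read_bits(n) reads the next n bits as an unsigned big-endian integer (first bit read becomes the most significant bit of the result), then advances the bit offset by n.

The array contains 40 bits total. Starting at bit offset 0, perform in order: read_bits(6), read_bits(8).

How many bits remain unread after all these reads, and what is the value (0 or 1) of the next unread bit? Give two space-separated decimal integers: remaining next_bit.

Answer: 26 1

Derivation:
Read 1: bits[0:6] width=6 -> value=13 (bin 001101); offset now 6 = byte 0 bit 6; 34 bits remain
Read 2: bits[6:14] width=8 -> value=73 (bin 01001001); offset now 14 = byte 1 bit 6; 26 bits remain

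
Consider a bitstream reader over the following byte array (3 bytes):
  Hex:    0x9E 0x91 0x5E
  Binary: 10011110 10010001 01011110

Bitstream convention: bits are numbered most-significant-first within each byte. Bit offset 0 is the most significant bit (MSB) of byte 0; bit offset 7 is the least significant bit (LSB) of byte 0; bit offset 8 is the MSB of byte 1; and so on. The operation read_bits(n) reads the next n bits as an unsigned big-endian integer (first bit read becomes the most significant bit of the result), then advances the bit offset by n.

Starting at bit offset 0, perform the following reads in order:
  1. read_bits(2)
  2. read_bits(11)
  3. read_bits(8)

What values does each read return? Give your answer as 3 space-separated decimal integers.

Answer: 2 978 43

Derivation:
Read 1: bits[0:2] width=2 -> value=2 (bin 10); offset now 2 = byte 0 bit 2; 22 bits remain
Read 2: bits[2:13] width=11 -> value=978 (bin 01111010010); offset now 13 = byte 1 bit 5; 11 bits remain
Read 3: bits[13:21] width=8 -> value=43 (bin 00101011); offset now 21 = byte 2 bit 5; 3 bits remain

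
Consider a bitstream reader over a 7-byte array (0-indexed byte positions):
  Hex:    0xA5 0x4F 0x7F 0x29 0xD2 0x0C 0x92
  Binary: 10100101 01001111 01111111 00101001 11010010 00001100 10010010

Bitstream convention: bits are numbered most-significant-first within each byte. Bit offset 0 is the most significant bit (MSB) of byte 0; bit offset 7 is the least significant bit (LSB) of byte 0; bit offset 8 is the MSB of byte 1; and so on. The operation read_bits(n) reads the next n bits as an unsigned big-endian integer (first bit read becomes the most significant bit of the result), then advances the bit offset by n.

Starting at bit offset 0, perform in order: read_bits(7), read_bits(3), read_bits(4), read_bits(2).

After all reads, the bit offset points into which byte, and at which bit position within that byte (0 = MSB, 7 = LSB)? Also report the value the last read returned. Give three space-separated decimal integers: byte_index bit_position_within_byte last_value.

Read 1: bits[0:7] width=7 -> value=82 (bin 1010010); offset now 7 = byte 0 bit 7; 49 bits remain
Read 2: bits[7:10] width=3 -> value=5 (bin 101); offset now 10 = byte 1 bit 2; 46 bits remain
Read 3: bits[10:14] width=4 -> value=3 (bin 0011); offset now 14 = byte 1 bit 6; 42 bits remain
Read 4: bits[14:16] width=2 -> value=3 (bin 11); offset now 16 = byte 2 bit 0; 40 bits remain

Answer: 2 0 3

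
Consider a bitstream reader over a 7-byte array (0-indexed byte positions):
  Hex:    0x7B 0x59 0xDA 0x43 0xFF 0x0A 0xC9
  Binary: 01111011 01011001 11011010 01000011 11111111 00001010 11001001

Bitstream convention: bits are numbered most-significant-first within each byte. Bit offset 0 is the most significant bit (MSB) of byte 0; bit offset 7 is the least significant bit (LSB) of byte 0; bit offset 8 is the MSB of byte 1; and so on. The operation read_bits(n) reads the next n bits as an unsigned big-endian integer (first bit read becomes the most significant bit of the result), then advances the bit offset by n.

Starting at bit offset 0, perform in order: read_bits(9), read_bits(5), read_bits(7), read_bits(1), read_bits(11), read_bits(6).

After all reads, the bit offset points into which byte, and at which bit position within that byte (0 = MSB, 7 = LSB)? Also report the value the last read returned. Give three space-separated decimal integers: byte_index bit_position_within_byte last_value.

Read 1: bits[0:9] width=9 -> value=246 (bin 011110110); offset now 9 = byte 1 bit 1; 47 bits remain
Read 2: bits[9:14] width=5 -> value=22 (bin 10110); offset now 14 = byte 1 bit 6; 42 bits remain
Read 3: bits[14:21] width=7 -> value=59 (bin 0111011); offset now 21 = byte 2 bit 5; 35 bits remain
Read 4: bits[21:22] width=1 -> value=0 (bin 0); offset now 22 = byte 2 bit 6; 34 bits remain
Read 5: bits[22:33] width=11 -> value=1159 (bin 10010000111); offset now 33 = byte 4 bit 1; 23 bits remain
Read 6: bits[33:39] width=6 -> value=63 (bin 111111); offset now 39 = byte 4 bit 7; 17 bits remain

Answer: 4 7 63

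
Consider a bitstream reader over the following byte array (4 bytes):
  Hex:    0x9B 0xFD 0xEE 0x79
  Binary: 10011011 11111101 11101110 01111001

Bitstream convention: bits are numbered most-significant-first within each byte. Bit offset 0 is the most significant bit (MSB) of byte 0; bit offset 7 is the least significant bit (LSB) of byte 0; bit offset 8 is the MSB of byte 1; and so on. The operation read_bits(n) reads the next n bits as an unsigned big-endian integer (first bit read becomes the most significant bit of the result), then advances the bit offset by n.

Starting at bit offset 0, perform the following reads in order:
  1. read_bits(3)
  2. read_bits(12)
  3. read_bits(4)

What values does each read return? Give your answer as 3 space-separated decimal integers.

Read 1: bits[0:3] width=3 -> value=4 (bin 100); offset now 3 = byte 0 bit 3; 29 bits remain
Read 2: bits[3:15] width=12 -> value=3582 (bin 110111111110); offset now 15 = byte 1 bit 7; 17 bits remain
Read 3: bits[15:19] width=4 -> value=15 (bin 1111); offset now 19 = byte 2 bit 3; 13 bits remain

Answer: 4 3582 15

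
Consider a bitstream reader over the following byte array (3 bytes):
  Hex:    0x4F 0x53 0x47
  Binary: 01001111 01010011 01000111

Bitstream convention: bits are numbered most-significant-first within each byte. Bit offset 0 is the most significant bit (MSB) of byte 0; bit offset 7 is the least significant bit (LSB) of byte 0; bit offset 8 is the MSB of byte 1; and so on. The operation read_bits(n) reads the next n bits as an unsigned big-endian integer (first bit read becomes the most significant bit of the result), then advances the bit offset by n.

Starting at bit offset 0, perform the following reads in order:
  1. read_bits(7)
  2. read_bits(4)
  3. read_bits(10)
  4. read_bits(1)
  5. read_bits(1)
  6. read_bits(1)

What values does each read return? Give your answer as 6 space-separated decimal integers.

Read 1: bits[0:7] width=7 -> value=39 (bin 0100111); offset now 7 = byte 0 bit 7; 17 bits remain
Read 2: bits[7:11] width=4 -> value=10 (bin 1010); offset now 11 = byte 1 bit 3; 13 bits remain
Read 3: bits[11:21] width=10 -> value=616 (bin 1001101000); offset now 21 = byte 2 bit 5; 3 bits remain
Read 4: bits[21:22] width=1 -> value=1 (bin 1); offset now 22 = byte 2 bit 6; 2 bits remain
Read 5: bits[22:23] width=1 -> value=1 (bin 1); offset now 23 = byte 2 bit 7; 1 bits remain
Read 6: bits[23:24] width=1 -> value=1 (bin 1); offset now 24 = byte 3 bit 0; 0 bits remain

Answer: 39 10 616 1 1 1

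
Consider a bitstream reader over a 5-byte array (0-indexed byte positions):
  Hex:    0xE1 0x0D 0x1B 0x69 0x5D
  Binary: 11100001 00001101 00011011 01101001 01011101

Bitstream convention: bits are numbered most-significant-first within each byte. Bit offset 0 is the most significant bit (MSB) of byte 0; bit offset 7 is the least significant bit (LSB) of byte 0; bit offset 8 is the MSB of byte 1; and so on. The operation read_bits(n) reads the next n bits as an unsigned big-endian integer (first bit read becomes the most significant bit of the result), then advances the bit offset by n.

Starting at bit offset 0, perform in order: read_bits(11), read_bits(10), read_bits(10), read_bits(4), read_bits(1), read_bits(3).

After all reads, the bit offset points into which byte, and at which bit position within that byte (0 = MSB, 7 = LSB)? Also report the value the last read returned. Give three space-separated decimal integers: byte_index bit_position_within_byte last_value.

Read 1: bits[0:11] width=11 -> value=1800 (bin 11100001000); offset now 11 = byte 1 bit 3; 29 bits remain
Read 2: bits[11:21] width=10 -> value=419 (bin 0110100011); offset now 21 = byte 2 bit 5; 19 bits remain
Read 3: bits[21:31] width=10 -> value=436 (bin 0110110100); offset now 31 = byte 3 bit 7; 9 bits remain
Read 4: bits[31:35] width=4 -> value=10 (bin 1010); offset now 35 = byte 4 bit 3; 5 bits remain
Read 5: bits[35:36] width=1 -> value=1 (bin 1); offset now 36 = byte 4 bit 4; 4 bits remain
Read 6: bits[36:39] width=3 -> value=6 (bin 110); offset now 39 = byte 4 bit 7; 1 bits remain

Answer: 4 7 6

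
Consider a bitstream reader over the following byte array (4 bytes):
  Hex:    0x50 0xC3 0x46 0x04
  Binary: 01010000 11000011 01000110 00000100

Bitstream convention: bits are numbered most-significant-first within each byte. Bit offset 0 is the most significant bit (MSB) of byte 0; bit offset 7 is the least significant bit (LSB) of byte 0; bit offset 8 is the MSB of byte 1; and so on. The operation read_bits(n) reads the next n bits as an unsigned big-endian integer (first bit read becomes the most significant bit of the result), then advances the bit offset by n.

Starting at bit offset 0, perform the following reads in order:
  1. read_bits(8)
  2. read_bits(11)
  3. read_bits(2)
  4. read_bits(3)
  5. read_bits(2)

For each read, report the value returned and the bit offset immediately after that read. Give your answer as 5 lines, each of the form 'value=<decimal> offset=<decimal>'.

Read 1: bits[0:8] width=8 -> value=80 (bin 01010000); offset now 8 = byte 1 bit 0; 24 bits remain
Read 2: bits[8:19] width=11 -> value=1562 (bin 11000011010); offset now 19 = byte 2 bit 3; 13 bits remain
Read 3: bits[19:21] width=2 -> value=0 (bin 00); offset now 21 = byte 2 bit 5; 11 bits remain
Read 4: bits[21:24] width=3 -> value=6 (bin 110); offset now 24 = byte 3 bit 0; 8 bits remain
Read 5: bits[24:26] width=2 -> value=0 (bin 00); offset now 26 = byte 3 bit 2; 6 bits remain

Answer: value=80 offset=8
value=1562 offset=19
value=0 offset=21
value=6 offset=24
value=0 offset=26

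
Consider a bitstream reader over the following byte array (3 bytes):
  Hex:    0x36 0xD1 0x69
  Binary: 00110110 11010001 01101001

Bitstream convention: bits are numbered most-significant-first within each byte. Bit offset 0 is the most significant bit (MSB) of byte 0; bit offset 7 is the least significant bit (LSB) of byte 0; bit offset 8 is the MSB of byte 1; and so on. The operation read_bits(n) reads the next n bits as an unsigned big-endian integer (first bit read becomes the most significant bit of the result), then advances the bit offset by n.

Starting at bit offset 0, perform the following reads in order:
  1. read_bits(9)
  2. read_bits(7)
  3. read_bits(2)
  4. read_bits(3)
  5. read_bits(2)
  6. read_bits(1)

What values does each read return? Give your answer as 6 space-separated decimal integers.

Answer: 109 81 1 5 0 1

Derivation:
Read 1: bits[0:9] width=9 -> value=109 (bin 001101101); offset now 9 = byte 1 bit 1; 15 bits remain
Read 2: bits[9:16] width=7 -> value=81 (bin 1010001); offset now 16 = byte 2 bit 0; 8 bits remain
Read 3: bits[16:18] width=2 -> value=1 (bin 01); offset now 18 = byte 2 bit 2; 6 bits remain
Read 4: bits[18:21] width=3 -> value=5 (bin 101); offset now 21 = byte 2 bit 5; 3 bits remain
Read 5: bits[21:23] width=2 -> value=0 (bin 00); offset now 23 = byte 2 bit 7; 1 bits remain
Read 6: bits[23:24] width=1 -> value=1 (bin 1); offset now 24 = byte 3 bit 0; 0 bits remain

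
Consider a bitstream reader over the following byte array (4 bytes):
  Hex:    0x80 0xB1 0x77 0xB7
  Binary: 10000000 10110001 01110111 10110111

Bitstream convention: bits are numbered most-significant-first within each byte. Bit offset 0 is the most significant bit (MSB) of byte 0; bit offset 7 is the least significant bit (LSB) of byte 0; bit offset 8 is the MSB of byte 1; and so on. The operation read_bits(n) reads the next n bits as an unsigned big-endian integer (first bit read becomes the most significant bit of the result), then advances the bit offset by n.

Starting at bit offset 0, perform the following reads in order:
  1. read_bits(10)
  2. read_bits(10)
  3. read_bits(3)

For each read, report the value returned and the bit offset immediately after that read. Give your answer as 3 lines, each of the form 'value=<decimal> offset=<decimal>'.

Answer: value=514 offset=10
value=791 offset=20
value=3 offset=23

Derivation:
Read 1: bits[0:10] width=10 -> value=514 (bin 1000000010); offset now 10 = byte 1 bit 2; 22 bits remain
Read 2: bits[10:20] width=10 -> value=791 (bin 1100010111); offset now 20 = byte 2 bit 4; 12 bits remain
Read 3: bits[20:23] width=3 -> value=3 (bin 011); offset now 23 = byte 2 bit 7; 9 bits remain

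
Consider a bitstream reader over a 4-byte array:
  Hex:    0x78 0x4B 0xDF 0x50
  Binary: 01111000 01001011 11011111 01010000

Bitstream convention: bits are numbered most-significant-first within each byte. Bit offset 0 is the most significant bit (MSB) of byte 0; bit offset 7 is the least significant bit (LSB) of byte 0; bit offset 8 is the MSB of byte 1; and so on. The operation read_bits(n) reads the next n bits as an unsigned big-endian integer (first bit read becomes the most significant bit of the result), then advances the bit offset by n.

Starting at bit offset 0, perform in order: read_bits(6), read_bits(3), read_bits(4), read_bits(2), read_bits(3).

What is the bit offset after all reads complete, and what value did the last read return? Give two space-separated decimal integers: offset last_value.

Read 1: bits[0:6] width=6 -> value=30 (bin 011110); offset now 6 = byte 0 bit 6; 26 bits remain
Read 2: bits[6:9] width=3 -> value=0 (bin 000); offset now 9 = byte 1 bit 1; 23 bits remain
Read 3: bits[9:13] width=4 -> value=9 (bin 1001); offset now 13 = byte 1 bit 5; 19 bits remain
Read 4: bits[13:15] width=2 -> value=1 (bin 01); offset now 15 = byte 1 bit 7; 17 bits remain
Read 5: bits[15:18] width=3 -> value=7 (bin 111); offset now 18 = byte 2 bit 2; 14 bits remain

Answer: 18 7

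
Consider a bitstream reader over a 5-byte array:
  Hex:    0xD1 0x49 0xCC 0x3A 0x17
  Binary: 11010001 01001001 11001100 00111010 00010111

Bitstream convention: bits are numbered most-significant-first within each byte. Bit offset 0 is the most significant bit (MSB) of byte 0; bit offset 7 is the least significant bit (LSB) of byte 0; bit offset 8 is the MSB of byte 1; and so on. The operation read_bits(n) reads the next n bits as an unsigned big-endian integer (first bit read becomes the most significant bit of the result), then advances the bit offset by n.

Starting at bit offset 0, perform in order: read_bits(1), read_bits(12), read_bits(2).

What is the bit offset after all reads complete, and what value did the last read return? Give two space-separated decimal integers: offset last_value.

Read 1: bits[0:1] width=1 -> value=1 (bin 1); offset now 1 = byte 0 bit 1; 39 bits remain
Read 2: bits[1:13] width=12 -> value=2601 (bin 101000101001); offset now 13 = byte 1 bit 5; 27 bits remain
Read 3: bits[13:15] width=2 -> value=0 (bin 00); offset now 15 = byte 1 bit 7; 25 bits remain

Answer: 15 0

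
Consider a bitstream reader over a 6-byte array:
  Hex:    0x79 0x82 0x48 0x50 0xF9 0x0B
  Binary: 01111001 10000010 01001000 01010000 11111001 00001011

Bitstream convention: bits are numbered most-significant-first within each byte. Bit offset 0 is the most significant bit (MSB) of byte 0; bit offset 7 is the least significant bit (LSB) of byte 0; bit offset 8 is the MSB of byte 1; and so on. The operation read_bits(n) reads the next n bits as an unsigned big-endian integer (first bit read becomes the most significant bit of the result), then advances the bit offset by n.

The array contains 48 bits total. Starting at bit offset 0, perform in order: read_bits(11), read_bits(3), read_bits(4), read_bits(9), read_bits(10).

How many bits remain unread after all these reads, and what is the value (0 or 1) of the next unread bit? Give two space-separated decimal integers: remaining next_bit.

Answer: 11 0

Derivation:
Read 1: bits[0:11] width=11 -> value=972 (bin 01111001100); offset now 11 = byte 1 bit 3; 37 bits remain
Read 2: bits[11:14] width=3 -> value=0 (bin 000); offset now 14 = byte 1 bit 6; 34 bits remain
Read 3: bits[14:18] width=4 -> value=9 (bin 1001); offset now 18 = byte 2 bit 2; 30 bits remain
Read 4: bits[18:27] width=9 -> value=66 (bin 001000010); offset now 27 = byte 3 bit 3; 21 bits remain
Read 5: bits[27:37] width=10 -> value=543 (bin 1000011111); offset now 37 = byte 4 bit 5; 11 bits remain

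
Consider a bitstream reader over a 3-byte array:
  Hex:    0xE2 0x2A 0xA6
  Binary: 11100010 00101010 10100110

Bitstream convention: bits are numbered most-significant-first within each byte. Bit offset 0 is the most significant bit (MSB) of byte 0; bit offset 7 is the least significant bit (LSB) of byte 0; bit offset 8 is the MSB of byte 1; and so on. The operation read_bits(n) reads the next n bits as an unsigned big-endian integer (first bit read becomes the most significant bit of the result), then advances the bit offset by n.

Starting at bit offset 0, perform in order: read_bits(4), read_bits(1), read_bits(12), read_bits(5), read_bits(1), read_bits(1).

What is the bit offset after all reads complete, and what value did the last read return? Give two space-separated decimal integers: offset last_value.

Read 1: bits[0:4] width=4 -> value=14 (bin 1110); offset now 4 = byte 0 bit 4; 20 bits remain
Read 2: bits[4:5] width=1 -> value=0 (bin 0); offset now 5 = byte 0 bit 5; 19 bits remain
Read 3: bits[5:17] width=12 -> value=1109 (bin 010001010101); offset now 17 = byte 2 bit 1; 7 bits remain
Read 4: bits[17:22] width=5 -> value=9 (bin 01001); offset now 22 = byte 2 bit 6; 2 bits remain
Read 5: bits[22:23] width=1 -> value=1 (bin 1); offset now 23 = byte 2 bit 7; 1 bits remain
Read 6: bits[23:24] width=1 -> value=0 (bin 0); offset now 24 = byte 3 bit 0; 0 bits remain

Answer: 24 0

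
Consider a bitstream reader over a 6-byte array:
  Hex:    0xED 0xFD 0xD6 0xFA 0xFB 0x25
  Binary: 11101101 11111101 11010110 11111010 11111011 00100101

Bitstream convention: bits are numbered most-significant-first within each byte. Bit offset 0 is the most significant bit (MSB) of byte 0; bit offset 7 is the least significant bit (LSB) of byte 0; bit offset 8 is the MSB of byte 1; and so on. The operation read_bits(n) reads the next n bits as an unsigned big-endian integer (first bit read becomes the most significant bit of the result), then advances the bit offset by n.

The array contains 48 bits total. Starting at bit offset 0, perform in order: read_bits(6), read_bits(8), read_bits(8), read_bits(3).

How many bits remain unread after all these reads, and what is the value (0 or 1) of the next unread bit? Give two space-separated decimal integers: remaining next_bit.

Answer: 23 1

Derivation:
Read 1: bits[0:6] width=6 -> value=59 (bin 111011); offset now 6 = byte 0 bit 6; 42 bits remain
Read 2: bits[6:14] width=8 -> value=127 (bin 01111111); offset now 14 = byte 1 bit 6; 34 bits remain
Read 3: bits[14:22] width=8 -> value=117 (bin 01110101); offset now 22 = byte 2 bit 6; 26 bits remain
Read 4: bits[22:25] width=3 -> value=5 (bin 101); offset now 25 = byte 3 bit 1; 23 bits remain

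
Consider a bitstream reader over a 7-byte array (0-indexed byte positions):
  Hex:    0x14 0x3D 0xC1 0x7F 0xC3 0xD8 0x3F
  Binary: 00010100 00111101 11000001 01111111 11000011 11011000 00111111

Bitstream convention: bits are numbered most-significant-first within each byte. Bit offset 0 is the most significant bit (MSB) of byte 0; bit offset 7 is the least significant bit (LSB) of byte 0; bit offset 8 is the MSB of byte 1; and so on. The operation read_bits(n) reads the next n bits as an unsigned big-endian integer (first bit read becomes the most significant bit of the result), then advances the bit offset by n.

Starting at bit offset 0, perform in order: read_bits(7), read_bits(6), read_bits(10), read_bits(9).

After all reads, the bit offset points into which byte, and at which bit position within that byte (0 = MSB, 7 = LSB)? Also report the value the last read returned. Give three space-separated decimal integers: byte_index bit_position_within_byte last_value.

Answer: 4 0 383

Derivation:
Read 1: bits[0:7] width=7 -> value=10 (bin 0001010); offset now 7 = byte 0 bit 7; 49 bits remain
Read 2: bits[7:13] width=6 -> value=7 (bin 000111); offset now 13 = byte 1 bit 5; 43 bits remain
Read 3: bits[13:23] width=10 -> value=736 (bin 1011100000); offset now 23 = byte 2 bit 7; 33 bits remain
Read 4: bits[23:32] width=9 -> value=383 (bin 101111111); offset now 32 = byte 4 bit 0; 24 bits remain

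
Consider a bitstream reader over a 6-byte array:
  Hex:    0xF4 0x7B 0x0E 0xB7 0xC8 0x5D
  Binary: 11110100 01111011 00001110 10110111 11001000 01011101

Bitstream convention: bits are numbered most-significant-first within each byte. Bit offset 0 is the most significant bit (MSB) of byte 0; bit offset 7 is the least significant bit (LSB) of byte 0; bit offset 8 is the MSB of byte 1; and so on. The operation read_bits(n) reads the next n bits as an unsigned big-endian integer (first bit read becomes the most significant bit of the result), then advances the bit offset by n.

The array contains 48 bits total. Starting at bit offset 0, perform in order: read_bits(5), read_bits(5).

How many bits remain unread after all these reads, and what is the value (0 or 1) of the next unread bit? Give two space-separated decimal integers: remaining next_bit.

Read 1: bits[0:5] width=5 -> value=30 (bin 11110); offset now 5 = byte 0 bit 5; 43 bits remain
Read 2: bits[5:10] width=5 -> value=17 (bin 10001); offset now 10 = byte 1 bit 2; 38 bits remain

Answer: 38 1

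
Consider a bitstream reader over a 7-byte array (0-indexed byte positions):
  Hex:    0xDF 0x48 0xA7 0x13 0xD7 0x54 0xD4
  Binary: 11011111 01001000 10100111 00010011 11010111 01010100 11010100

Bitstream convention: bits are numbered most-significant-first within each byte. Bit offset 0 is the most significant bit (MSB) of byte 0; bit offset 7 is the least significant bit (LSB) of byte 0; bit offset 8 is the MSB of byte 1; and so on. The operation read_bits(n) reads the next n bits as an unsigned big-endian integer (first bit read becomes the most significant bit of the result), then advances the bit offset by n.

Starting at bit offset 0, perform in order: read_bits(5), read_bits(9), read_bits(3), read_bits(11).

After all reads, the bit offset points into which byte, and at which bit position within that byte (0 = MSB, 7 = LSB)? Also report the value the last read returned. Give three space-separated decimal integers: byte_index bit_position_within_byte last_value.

Read 1: bits[0:5] width=5 -> value=27 (bin 11011); offset now 5 = byte 0 bit 5; 51 bits remain
Read 2: bits[5:14] width=9 -> value=466 (bin 111010010); offset now 14 = byte 1 bit 6; 42 bits remain
Read 3: bits[14:17] width=3 -> value=1 (bin 001); offset now 17 = byte 2 bit 1; 39 bits remain
Read 4: bits[17:28] width=11 -> value=625 (bin 01001110001); offset now 28 = byte 3 bit 4; 28 bits remain

Answer: 3 4 625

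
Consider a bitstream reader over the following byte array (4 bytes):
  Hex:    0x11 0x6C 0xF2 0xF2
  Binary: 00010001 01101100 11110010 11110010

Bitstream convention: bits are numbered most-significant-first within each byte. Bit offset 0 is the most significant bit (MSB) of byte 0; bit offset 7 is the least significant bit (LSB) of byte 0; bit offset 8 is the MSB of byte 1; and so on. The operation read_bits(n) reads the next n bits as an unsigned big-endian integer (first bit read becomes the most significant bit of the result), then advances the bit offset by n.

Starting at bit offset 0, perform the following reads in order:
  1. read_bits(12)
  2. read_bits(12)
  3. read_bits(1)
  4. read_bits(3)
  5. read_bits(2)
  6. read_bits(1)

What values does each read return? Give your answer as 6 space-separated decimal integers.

Read 1: bits[0:12] width=12 -> value=278 (bin 000100010110); offset now 12 = byte 1 bit 4; 20 bits remain
Read 2: bits[12:24] width=12 -> value=3314 (bin 110011110010); offset now 24 = byte 3 bit 0; 8 bits remain
Read 3: bits[24:25] width=1 -> value=1 (bin 1); offset now 25 = byte 3 bit 1; 7 bits remain
Read 4: bits[25:28] width=3 -> value=7 (bin 111); offset now 28 = byte 3 bit 4; 4 bits remain
Read 5: bits[28:30] width=2 -> value=0 (bin 00); offset now 30 = byte 3 bit 6; 2 bits remain
Read 6: bits[30:31] width=1 -> value=1 (bin 1); offset now 31 = byte 3 bit 7; 1 bits remain

Answer: 278 3314 1 7 0 1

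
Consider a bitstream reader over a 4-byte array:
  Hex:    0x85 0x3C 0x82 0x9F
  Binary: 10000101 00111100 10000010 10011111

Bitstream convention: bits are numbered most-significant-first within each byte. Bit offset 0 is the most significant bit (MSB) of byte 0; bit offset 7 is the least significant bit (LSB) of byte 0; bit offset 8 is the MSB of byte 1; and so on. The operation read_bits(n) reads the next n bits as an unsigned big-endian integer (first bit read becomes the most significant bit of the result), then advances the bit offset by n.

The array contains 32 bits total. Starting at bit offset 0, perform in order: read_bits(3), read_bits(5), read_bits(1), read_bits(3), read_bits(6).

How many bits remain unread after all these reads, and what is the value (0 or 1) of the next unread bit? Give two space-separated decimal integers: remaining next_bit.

Read 1: bits[0:3] width=3 -> value=4 (bin 100); offset now 3 = byte 0 bit 3; 29 bits remain
Read 2: bits[3:8] width=5 -> value=5 (bin 00101); offset now 8 = byte 1 bit 0; 24 bits remain
Read 3: bits[8:9] width=1 -> value=0 (bin 0); offset now 9 = byte 1 bit 1; 23 bits remain
Read 4: bits[9:12] width=3 -> value=3 (bin 011); offset now 12 = byte 1 bit 4; 20 bits remain
Read 5: bits[12:18] width=6 -> value=50 (bin 110010); offset now 18 = byte 2 bit 2; 14 bits remain

Answer: 14 0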